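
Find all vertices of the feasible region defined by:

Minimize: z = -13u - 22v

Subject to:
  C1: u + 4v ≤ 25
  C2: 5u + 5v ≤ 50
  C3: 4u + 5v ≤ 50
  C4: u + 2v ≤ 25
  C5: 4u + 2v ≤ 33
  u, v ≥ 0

(0, 0), (8.25, 0), (6.5, 3.5), (5, 5), (0, 6.25)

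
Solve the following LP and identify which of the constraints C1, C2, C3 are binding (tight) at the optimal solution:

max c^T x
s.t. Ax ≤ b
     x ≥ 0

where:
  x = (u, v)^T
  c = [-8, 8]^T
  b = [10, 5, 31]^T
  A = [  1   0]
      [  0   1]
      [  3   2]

At u = 0, v = 5, compute slack b - a·x for each constraint:
  C1: 10 − 0 = 10  (slack)
  C2: 5 − 5 = 0  (binding)
  C3: 31 − 10 = 21  (slack)

Optimal: u = 0, v = 5
Binding: C2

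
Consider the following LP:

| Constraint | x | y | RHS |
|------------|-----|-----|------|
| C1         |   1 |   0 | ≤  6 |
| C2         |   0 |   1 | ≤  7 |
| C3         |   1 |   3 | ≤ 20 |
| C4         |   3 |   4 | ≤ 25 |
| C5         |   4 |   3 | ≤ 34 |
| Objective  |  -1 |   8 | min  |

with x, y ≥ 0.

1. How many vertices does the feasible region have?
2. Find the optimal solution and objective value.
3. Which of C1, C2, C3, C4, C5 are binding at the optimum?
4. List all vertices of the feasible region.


1. 4
2. x = 6, y = 0, z = -6
3. C1
4. (0, 0), (6, 0), (6, 1.75), (0, 6.25)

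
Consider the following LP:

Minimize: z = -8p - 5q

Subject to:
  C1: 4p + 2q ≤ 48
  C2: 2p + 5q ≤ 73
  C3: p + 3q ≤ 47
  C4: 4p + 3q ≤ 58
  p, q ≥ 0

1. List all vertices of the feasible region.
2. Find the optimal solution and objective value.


1. (0, 0), (12, 0), (7, 10), (5.071, 12.57), (0, 14.6)
2. p = 7, q = 10, z = -106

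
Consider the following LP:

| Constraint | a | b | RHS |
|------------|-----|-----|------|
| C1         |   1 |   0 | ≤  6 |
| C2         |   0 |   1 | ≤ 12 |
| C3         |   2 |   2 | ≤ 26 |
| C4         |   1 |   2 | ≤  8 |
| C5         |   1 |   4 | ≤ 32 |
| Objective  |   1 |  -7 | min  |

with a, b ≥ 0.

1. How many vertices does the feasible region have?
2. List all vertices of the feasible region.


1. 4
2. (0, 0), (6, 0), (6, 1), (0, 4)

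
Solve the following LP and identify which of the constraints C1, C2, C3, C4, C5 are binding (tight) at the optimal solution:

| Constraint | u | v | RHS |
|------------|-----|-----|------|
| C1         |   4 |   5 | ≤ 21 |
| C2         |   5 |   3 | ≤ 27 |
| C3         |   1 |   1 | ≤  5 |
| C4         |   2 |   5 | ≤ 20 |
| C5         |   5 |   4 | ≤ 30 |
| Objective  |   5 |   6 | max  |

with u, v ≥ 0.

At u = 4, v = 1, compute slack b - a·x for each constraint:
  C1: 21 − 21 = 0  (binding)
  C2: 27 − 23 = 4  (slack)
  C3: 5 − 5 = 0  (binding)
  C4: 20 − 13 = 7  (slack)
  C5: 30 − 24 = 6  (slack)

Optimal: u = 4, v = 1
Binding: C1, C3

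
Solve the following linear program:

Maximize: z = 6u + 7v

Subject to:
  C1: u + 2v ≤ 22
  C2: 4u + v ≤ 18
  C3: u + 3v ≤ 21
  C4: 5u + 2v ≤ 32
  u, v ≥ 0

Evaluate the objective at each vertex of the feasible region:
  z(0, 0) = 0
  z(4.5, 0) = 27
  z(3, 6) = 60  ←
  z(0, 7) = 49
The maximum is at u = 3, v = 6.

u = 3, v = 6, z = 60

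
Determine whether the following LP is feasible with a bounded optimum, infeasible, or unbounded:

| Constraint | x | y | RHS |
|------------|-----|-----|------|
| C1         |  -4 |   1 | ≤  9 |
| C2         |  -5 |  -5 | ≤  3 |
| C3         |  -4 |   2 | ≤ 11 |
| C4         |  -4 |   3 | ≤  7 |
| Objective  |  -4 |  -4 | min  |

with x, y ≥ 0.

Unbounded (objective can decrease without bound)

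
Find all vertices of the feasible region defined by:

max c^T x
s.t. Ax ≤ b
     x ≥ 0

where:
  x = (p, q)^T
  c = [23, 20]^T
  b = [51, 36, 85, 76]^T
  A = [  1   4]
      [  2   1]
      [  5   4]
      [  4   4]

(0, 0), (17, 0), (9, 10), (8.333, 10.67), (0, 12.75)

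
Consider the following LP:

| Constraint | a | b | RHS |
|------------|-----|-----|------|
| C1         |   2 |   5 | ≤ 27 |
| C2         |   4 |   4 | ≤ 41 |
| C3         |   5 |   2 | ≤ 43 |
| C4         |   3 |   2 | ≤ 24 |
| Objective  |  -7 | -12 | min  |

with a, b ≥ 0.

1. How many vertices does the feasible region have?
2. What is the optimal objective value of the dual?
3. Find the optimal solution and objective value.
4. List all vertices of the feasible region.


1. 4
2. -78
3. a = 6, b = 3, z = -78
4. (0, 0), (8, 0), (6, 3), (0, 5.4)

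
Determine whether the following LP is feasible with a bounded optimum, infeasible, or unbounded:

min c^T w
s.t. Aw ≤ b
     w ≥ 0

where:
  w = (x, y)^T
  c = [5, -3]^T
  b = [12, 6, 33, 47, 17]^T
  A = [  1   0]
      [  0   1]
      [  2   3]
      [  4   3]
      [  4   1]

Feasible with a bounded optimal solution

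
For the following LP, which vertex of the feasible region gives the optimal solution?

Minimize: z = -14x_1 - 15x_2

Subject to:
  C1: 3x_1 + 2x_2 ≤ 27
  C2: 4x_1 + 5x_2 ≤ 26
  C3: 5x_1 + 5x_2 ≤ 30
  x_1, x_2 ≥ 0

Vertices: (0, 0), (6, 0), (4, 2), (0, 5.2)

Evaluate the objective at each vertex of the feasible region:
  z(0, 0) = 0
  z(6, 0) = -84
  z(4, 2) = -86  ←
  z(0, 5.2) = -78
The minimum is at x_1 = 4, x_2 = 2.

(4, 2)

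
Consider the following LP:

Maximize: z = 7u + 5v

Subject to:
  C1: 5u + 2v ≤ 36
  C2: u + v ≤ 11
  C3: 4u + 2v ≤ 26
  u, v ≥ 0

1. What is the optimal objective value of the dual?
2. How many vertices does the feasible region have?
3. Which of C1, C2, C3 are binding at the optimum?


1. 59
2. 4
3. C2, C3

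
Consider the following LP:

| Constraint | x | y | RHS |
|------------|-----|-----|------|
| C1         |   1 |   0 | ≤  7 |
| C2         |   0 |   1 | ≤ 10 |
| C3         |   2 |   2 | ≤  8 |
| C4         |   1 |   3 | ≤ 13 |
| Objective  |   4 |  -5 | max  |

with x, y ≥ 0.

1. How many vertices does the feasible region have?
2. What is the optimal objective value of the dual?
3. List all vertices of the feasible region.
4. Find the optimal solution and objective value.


1. 3
2. 16
3. (0, 0), (4, 0), (0, 4)
4. x = 4, y = 0, z = 16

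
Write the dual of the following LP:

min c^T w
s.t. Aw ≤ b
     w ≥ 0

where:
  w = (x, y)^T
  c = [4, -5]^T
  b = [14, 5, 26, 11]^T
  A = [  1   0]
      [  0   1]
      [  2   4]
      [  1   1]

Primal min cᵀx s.t. Ax ≤ b, x ≥ 0  →  Dual max −bᵀy s.t. Aᵀy ≥ −c, y ≥ 0.

Maximize: z = -14y1 - 5y2 - 26y3 - 11y4

Subject to:
  y1 + 2y3 + y4 ≥ -4
  y2 + 4y3 + y4 ≥ 5
  y1, y2, y3, y4 ≥ 0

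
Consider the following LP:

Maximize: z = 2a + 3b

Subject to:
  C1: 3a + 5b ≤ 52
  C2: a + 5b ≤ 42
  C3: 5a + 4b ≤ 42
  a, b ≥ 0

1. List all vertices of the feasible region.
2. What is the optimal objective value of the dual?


1. (0, 0), (8.4, 0), (2, 8), (0, 8.4)
2. 28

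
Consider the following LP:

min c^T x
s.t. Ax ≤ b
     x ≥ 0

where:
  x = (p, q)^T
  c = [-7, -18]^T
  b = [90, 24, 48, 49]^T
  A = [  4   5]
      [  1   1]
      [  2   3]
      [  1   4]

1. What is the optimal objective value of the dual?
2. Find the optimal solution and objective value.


1. -243
2. p = 9, q = 10, z = -243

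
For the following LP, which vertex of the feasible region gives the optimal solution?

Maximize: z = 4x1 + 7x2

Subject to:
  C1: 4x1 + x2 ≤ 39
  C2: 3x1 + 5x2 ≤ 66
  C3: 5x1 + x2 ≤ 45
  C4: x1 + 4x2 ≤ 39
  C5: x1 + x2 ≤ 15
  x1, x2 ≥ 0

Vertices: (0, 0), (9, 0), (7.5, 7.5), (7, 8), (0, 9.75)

Evaluate the objective at each vertex of the feasible region:
  z(0, 0) = 0
  z(9, 0) = 36
  z(7.5, 7.5) = 82.5
  z(7, 8) = 84  ←
  z(0, 9.75) = 68.25
The maximum is at x1 = 7, x2 = 8.

(7, 8)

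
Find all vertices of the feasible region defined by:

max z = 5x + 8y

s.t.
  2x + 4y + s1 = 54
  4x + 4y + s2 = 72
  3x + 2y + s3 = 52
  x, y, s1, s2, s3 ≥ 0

(0, 0), (17.33, 0), (16, 2), (9, 9), (0, 13.5)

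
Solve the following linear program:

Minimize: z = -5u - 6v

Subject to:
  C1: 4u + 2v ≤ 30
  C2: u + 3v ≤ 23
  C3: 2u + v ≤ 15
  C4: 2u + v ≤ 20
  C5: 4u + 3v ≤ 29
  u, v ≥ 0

Evaluate the objective at each vertex of the feasible region:
  z(0, 0) = 0
  z(7.25, 0) = -36.25
  z(2, 7) = -52  ←
  z(0, 7.667) = -46
The minimum is at u = 2, v = 7.

u = 2, v = 7, z = -52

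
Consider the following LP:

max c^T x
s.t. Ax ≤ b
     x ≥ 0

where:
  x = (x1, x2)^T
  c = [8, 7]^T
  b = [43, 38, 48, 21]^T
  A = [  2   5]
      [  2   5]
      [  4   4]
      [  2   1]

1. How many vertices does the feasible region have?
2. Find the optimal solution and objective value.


1. 5
2. x1 = 9, x2 = 3, z = 93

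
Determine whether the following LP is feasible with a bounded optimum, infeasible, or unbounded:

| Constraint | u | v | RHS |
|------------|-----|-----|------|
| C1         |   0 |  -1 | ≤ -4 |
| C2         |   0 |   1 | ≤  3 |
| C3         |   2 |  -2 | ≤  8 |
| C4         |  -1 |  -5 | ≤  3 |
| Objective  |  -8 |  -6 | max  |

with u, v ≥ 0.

Infeasible (no feasible solution exists)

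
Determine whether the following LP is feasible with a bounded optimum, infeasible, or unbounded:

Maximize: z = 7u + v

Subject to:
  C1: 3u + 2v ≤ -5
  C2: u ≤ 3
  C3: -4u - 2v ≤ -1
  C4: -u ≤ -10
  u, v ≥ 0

Infeasible (no feasible solution exists)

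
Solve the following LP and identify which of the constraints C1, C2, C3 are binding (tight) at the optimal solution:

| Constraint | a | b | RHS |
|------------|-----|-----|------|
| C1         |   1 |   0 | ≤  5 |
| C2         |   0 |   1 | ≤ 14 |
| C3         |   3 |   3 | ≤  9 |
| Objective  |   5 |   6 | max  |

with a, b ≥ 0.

At a = 0, b = 3, compute slack b - a·x for each constraint:
  C1: 5 − 0 = 5  (slack)
  C2: 14 − 3 = 11  (slack)
  C3: 9 − 9 = 0  (binding)

Optimal: a = 0, b = 3
Binding: C3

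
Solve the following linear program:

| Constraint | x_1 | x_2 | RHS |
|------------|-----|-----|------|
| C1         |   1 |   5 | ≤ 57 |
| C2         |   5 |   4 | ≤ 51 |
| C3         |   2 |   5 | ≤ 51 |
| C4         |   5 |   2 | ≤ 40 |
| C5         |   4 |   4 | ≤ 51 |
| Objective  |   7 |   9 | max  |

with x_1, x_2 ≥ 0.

Evaluate the objective at each vertex of the feasible region:
  z(0, 0) = 0
  z(8, 0) = 56
  z(5.8, 5.5) = 90.1
  z(3, 9) = 102  ←
  z(0, 10.2) = 91.8
The maximum is at x_1 = 3, x_2 = 9.

x_1 = 3, x_2 = 9, z = 102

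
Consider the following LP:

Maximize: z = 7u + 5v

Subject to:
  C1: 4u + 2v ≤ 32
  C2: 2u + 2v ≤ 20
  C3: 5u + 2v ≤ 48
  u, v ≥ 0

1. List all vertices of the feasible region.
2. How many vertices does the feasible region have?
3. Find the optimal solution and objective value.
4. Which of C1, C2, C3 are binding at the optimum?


1. (0, 0), (8, 0), (6, 4), (0, 10)
2. 4
3. u = 6, v = 4, z = 62
4. C1, C2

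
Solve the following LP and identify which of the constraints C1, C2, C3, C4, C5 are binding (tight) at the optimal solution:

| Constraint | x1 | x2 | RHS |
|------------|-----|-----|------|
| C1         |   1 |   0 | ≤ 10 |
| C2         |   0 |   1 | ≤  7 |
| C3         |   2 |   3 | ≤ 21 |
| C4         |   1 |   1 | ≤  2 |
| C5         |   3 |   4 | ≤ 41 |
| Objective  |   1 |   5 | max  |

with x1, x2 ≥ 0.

At x1 = 0, x2 = 2, compute slack b - a·x for each constraint:
  C1: 10 − 0 = 10  (slack)
  C2: 7 − 2 = 5  (slack)
  C3: 21 − 6 = 15  (slack)
  C4: 2 − 2 = 0  (binding)
  C5: 41 − 8 = 33  (slack)

Optimal: x1 = 0, x2 = 2
Binding: C4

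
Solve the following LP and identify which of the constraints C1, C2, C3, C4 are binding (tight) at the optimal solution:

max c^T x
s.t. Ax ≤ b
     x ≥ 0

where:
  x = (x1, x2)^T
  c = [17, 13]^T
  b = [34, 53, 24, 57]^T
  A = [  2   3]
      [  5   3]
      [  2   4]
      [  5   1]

At x1 = 10, x2 = 1, compute slack b - a·x for each constraint:
  C1: 34 − 23 = 11  (slack)
  C2: 53 − 53 = 0  (binding)
  C3: 24 − 24 = 0  (binding)
  C4: 57 − 51 = 6  (slack)

Optimal: x1 = 10, x2 = 1
Binding: C2, C3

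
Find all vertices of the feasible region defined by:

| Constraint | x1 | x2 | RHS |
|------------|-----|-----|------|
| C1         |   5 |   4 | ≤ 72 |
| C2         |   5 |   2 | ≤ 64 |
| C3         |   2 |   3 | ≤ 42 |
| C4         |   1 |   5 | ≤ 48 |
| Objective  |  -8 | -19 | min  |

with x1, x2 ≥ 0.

(0, 0), (12.8, 0), (11.2, 4), (8, 8), (0, 9.6)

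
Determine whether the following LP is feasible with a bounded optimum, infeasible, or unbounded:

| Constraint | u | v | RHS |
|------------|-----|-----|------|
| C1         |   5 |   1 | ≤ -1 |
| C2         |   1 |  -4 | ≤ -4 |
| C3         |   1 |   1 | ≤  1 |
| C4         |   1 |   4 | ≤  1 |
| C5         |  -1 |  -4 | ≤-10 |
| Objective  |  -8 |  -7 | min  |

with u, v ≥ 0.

Infeasible (no feasible solution exists)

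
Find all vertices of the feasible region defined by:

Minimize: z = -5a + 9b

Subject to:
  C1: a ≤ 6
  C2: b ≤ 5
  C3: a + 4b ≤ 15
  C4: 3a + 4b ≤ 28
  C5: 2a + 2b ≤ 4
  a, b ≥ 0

(0, 0), (2, 0), (0, 2)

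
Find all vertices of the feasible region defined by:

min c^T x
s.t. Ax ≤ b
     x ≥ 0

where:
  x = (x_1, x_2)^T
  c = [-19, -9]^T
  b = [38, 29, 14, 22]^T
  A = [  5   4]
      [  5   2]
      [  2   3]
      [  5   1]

(0, 0), (4.4, 0), (4, 2), (0, 4.667)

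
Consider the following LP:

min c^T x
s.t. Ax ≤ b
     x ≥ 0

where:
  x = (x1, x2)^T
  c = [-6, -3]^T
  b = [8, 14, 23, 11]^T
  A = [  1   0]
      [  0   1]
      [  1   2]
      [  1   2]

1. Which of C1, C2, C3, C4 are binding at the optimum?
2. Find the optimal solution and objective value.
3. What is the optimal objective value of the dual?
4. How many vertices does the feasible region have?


1. C1, C4
2. x1 = 8, x2 = 1.5, z = -52.5
3. -52.5
4. 4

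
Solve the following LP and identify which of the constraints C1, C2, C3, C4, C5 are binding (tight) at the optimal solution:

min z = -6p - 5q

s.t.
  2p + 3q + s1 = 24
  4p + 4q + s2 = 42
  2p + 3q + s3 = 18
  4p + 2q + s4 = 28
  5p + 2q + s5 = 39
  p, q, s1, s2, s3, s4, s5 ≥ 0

At p = 6, q = 2, compute slack b - a·x for each constraint:
  C1: 24 − 18 = 6  (slack)
  C2: 42 − 32 = 10  (slack)
  C3: 18 − 18 = 0  (binding)
  C4: 28 − 28 = 0  (binding)
  C5: 39 − 34 = 5  (slack)

Optimal: p = 6, q = 2
Binding: C3, C4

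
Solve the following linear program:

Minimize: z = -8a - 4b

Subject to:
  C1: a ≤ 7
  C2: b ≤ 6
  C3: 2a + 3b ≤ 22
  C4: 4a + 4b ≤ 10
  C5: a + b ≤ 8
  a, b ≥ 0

Evaluate the objective at each vertex of the feasible region:
  z(0, 0) = 0
  z(2.5, 0) = -20  ←
  z(0, 2.5) = -10
The minimum is at a = 2.5, b = 0.

a = 2.5, b = 0, z = -20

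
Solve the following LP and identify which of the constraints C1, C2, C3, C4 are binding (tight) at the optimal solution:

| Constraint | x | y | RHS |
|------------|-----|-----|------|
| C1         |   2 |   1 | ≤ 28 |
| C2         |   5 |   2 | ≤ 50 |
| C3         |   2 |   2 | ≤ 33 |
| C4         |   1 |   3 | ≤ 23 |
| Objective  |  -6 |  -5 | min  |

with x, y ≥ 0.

At x = 8, y = 5, compute slack b - a·x for each constraint:
  C1: 28 − 21 = 7  (slack)
  C2: 50 − 50 = 0  (binding)
  C3: 33 − 26 = 7  (slack)
  C4: 23 − 23 = 0  (binding)

Optimal: x = 8, y = 5
Binding: C2, C4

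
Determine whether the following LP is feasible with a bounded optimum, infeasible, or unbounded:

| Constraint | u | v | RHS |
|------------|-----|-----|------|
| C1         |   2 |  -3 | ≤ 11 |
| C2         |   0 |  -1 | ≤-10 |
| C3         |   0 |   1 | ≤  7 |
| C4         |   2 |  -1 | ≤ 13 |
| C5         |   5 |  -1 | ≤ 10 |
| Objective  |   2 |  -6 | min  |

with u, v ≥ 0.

Infeasible (no feasible solution exists)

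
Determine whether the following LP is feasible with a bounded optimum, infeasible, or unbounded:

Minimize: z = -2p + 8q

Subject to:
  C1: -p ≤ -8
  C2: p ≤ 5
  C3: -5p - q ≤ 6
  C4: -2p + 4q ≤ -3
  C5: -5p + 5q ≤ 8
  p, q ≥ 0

Infeasible (no feasible solution exists)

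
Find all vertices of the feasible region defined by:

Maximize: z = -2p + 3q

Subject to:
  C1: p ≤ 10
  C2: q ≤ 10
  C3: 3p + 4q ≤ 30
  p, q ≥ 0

(0, 0), (10, 0), (0, 7.5)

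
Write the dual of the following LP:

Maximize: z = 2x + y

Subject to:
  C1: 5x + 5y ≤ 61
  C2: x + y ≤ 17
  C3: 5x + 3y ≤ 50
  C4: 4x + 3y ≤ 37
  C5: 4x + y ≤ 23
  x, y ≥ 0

Primal max cᵀx s.t. Ax ≤ b, x ≥ 0  →  Dual min bᵀy s.t. Aᵀy ≥ c, y ≥ 0.

Minimize: z = 61y1 + 17y2 + 50y3 + 37y4 + 23y5

Subject to:
  5y1 + y2 + 5y3 + 4y4 + 4y5 ≥ 2
  5y1 + y2 + 3y3 + 3y4 + y5 ≥ 1
  y1, y2, y3, y4, y5 ≥ 0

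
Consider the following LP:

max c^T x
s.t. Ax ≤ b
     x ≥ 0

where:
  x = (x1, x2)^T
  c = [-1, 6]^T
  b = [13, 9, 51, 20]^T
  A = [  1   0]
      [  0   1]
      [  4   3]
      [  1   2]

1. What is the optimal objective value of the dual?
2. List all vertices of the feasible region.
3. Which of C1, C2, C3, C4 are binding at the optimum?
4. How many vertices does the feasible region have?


1. 54
2. (0, 0), (12.75, 0), (8.4, 5.8), (2, 9), (0, 9)
3. C2
4. 5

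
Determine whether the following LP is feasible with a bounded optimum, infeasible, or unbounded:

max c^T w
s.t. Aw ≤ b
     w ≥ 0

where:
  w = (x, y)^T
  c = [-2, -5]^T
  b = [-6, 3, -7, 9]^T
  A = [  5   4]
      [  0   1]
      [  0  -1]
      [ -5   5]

Infeasible (no feasible solution exists)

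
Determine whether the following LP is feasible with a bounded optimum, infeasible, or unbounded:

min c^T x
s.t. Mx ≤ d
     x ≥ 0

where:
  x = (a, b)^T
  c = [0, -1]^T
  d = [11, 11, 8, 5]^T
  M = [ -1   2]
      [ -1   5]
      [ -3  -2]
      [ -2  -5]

Unbounded (objective can decrease without bound)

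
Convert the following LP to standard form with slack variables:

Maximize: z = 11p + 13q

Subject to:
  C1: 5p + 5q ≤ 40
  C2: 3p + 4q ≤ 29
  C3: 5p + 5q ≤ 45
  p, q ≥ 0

max z = 11p + 13q

s.t.
  5p + 5q + s1 = 40
  3p + 4q + s2 = 29
  5p + 5q + s3 = 45
  p, q, s1, s2, s3 ≥ 0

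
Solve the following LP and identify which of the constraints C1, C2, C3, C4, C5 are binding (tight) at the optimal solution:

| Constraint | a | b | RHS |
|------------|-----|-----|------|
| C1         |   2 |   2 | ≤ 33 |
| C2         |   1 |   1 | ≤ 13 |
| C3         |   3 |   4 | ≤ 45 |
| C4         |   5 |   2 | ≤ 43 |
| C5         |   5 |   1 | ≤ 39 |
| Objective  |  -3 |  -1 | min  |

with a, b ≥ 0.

At a = 7, b = 4, compute slack b - a·x for each constraint:
  C1: 33 − 22 = 11  (slack)
  C2: 13 − 11 = 2  (slack)
  C3: 45 − 37 = 8  (slack)
  C4: 43 − 43 = 0  (binding)
  C5: 39 − 39 = 0  (binding)

Optimal: a = 7, b = 4
Binding: C4, C5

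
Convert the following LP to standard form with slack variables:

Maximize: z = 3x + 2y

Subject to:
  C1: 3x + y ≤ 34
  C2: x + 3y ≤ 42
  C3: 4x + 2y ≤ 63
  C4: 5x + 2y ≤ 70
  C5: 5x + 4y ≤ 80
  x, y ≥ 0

max z = 3x + 2y

s.t.
  3x + y + s1 = 34
  x + 3y + s2 = 42
  4x + 2y + s3 = 63
  5x + 2y + s4 = 70
  5x + 4y + s5 = 80
  x, y, s1, s2, s3, s4, s5 ≥ 0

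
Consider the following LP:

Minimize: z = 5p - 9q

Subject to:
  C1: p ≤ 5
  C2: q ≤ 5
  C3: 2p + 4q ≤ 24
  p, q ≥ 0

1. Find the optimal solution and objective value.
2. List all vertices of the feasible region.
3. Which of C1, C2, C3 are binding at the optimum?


1. p = 0, q = 5, z = -45
2. (0, 0), (5, 0), (5, 3.5), (2, 5), (0, 5)
3. C2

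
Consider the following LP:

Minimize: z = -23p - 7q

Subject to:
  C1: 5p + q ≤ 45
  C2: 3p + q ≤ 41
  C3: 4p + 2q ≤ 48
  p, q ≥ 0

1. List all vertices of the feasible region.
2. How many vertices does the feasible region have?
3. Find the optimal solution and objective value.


1. (0, 0), (9, 0), (7, 10), (0, 24)
2. 4
3. p = 7, q = 10, z = -231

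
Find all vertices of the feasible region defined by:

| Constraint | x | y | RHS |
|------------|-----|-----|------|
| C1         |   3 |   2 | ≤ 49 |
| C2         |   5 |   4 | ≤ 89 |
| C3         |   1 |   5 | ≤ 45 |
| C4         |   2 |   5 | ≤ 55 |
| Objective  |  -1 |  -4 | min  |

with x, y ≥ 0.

(0, 0), (16.33, 0), (12.27, 6.091), (10, 7), (0, 9)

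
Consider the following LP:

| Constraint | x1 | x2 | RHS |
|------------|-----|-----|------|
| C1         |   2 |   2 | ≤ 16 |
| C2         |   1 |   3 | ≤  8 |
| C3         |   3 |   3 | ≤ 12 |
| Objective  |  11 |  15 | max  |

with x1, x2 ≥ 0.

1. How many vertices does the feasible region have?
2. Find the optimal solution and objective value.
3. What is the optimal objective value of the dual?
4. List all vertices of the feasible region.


1. 4
2. x1 = 2, x2 = 2, z = 52
3. 52
4. (0, 0), (4, 0), (2, 2), (0, 2.667)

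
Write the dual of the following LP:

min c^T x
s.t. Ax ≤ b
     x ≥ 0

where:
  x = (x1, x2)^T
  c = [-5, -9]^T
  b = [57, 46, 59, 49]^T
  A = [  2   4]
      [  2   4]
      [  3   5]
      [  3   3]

Primal min cᵀx s.t. Ax ≤ b, x ≥ 0  →  Dual max −bᵀy s.t. Aᵀy ≥ −c, y ≥ 0.

Maximize: z = -57y1 - 46y2 - 59y3 - 49y4

Subject to:
  2y1 + 2y2 + 3y3 + 3y4 ≥ 5
  4y1 + 4y2 + 5y3 + 3y4 ≥ 9
  y1, y2, y3, y4 ≥ 0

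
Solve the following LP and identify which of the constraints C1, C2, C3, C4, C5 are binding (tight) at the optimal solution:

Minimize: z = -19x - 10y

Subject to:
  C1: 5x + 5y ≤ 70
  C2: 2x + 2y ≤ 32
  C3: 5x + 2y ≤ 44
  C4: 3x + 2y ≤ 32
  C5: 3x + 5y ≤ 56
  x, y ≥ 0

At x = 6, y = 7, compute slack b - a·x for each constraint:
  C1: 70 − 65 = 5  (slack)
  C2: 32 − 26 = 6  (slack)
  C3: 44 − 44 = 0  (binding)
  C4: 32 − 32 = 0  (binding)
  C5: 56 − 53 = 3  (slack)

Optimal: x = 6, y = 7
Binding: C3, C4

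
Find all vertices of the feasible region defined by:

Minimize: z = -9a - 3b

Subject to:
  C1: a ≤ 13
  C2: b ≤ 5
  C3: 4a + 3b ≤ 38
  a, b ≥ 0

(0, 0), (9.5, 0), (5.75, 5), (0, 5)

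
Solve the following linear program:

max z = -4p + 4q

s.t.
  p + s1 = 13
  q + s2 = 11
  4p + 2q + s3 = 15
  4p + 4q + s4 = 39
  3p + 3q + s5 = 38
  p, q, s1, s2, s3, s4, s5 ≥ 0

Evaluate the objective at each vertex of the feasible region:
  z(0, 0) = 0
  z(3.75, 0) = -15
  z(0, 7.5) = 30  ←
The maximum is at p = 0, q = 7.5.

p = 0, q = 7.5, z = 30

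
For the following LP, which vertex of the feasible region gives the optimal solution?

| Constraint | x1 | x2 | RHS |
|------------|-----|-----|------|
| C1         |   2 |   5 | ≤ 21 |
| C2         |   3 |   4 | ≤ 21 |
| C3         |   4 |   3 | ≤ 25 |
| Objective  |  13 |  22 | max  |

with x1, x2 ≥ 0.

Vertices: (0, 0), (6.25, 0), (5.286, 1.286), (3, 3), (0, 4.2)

Evaluate the objective at each vertex of the feasible region:
  z(0, 0) = 0
  z(6.25, 0) = 81.25
  z(5.286, 1.286) = 97
  z(3, 3) = 105  ←
  z(0, 4.2) = 92.4
The maximum is at x1 = 3, x2 = 3.

(3, 3)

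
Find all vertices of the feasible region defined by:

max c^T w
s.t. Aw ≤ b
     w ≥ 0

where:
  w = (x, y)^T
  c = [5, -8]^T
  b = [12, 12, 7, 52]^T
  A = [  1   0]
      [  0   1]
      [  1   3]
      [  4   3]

(0, 0), (7, 0), (0, 2.333)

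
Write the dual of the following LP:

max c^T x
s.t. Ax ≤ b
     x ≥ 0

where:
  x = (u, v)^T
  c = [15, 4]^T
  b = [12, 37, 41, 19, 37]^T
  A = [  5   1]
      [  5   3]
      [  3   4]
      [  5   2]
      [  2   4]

Primal max cᵀx s.t. Ax ≤ b, x ≥ 0  →  Dual min bᵀy s.t. Aᵀy ≥ c, y ≥ 0.

Minimize: z = 12y1 + 37y2 + 41y3 + 19y4 + 37y5

Subject to:
  5y1 + 5y2 + 3y3 + 5y4 + 2y5 ≥ 15
  y1 + 3y2 + 4y3 + 2y4 + 4y5 ≥ 4
  y1, y2, y3, y4, y5 ≥ 0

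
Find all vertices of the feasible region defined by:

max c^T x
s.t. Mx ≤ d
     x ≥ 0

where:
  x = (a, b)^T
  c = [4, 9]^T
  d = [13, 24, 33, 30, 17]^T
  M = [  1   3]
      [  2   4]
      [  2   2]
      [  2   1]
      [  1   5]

(0, 0), (12, 0), (10, 1), (7, 2), (0, 3.4)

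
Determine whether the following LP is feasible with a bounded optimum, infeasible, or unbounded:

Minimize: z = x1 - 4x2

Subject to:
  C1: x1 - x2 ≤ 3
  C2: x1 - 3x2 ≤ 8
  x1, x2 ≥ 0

Unbounded (objective can decrease without bound)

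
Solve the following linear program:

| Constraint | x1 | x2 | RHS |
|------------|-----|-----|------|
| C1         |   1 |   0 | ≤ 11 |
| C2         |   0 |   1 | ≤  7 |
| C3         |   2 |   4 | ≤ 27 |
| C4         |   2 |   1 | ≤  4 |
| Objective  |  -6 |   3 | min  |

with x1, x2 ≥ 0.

Evaluate the objective at each vertex of the feasible region:
  z(0, 0) = 0
  z(2, 0) = -12  ←
  z(0, 4) = 12
The minimum is at x1 = 2, x2 = 0.

x1 = 2, x2 = 0, z = -12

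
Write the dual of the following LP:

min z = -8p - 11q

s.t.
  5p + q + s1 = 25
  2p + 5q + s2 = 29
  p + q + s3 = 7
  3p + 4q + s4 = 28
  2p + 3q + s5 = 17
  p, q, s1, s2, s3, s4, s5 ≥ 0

Primal min cᵀx s.t. Ax ≤ b, x ≥ 0  →  Dual max −bᵀy s.t. Aᵀy ≥ −c, y ≥ 0.

Maximize: z = -25y1 - 29y2 - 7y3 - 28y4 - 17y5

Subject to:
  5y1 + 2y2 + y3 + 3y4 + 2y5 ≥ 8
  y1 + 5y2 + y3 + 4y4 + 3y5 ≥ 11
  y1, y2, y3, y4, y5 ≥ 0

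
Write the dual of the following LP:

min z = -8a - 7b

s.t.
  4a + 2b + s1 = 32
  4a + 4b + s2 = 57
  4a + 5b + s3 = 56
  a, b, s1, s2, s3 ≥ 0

Primal min cᵀx s.t. Ax ≤ b, x ≥ 0  →  Dual max −bᵀy s.t. Aᵀy ≥ −c, y ≥ 0.

Maximize: z = -32y1 - 57y2 - 56y3

Subject to:
  4y1 + 4y2 + 4y3 ≥ 8
  2y1 + 4y2 + 5y3 ≥ 7
  y1, y2, y3 ≥ 0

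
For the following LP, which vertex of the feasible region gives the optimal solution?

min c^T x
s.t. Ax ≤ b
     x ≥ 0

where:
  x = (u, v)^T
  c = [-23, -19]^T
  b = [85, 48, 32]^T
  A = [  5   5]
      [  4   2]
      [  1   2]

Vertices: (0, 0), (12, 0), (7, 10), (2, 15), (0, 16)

Evaluate the objective at each vertex of the feasible region:
  z(0, 0) = 0
  z(12, 0) = -276
  z(7, 10) = -351  ←
  z(2, 15) = -331
  z(0, 16) = -304
The minimum is at u = 7, v = 10.

(7, 10)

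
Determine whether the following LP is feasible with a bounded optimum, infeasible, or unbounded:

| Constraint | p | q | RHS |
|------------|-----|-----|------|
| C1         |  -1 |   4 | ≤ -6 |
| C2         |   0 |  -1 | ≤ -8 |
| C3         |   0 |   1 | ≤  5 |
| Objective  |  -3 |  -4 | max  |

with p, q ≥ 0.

Infeasible (no feasible solution exists)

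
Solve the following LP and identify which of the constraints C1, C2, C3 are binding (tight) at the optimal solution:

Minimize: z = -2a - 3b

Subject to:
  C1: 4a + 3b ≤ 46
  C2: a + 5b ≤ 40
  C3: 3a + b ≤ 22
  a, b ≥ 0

At a = 5, b = 7, compute slack b - a·x for each constraint:
  C1: 46 − 41 = 5  (slack)
  C2: 40 − 40 = 0  (binding)
  C3: 22 − 22 = 0  (binding)

Optimal: a = 5, b = 7
Binding: C2, C3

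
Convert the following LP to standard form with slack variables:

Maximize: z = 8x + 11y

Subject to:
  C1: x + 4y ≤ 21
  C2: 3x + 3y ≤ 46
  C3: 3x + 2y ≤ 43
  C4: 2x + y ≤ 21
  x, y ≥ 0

max z = 8x + 11y

s.t.
  x + 4y + s1 = 21
  3x + 3y + s2 = 46
  3x + 2y + s3 = 43
  2x + y + s4 = 21
  x, y, s1, s2, s3, s4 ≥ 0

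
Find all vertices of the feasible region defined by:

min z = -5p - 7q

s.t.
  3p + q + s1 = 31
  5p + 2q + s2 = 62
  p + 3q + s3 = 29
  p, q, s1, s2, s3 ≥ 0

(0, 0), (10.33, 0), (8, 7), (0, 9.667)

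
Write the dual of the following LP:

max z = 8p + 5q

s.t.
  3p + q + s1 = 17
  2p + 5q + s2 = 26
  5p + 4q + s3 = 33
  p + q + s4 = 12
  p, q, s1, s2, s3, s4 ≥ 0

Primal max cᵀx s.t. Ax ≤ b, x ≥ 0  →  Dual min bᵀy s.t. Aᵀy ≥ c, y ≥ 0.

Minimize: z = 17y1 + 26y2 + 33y3 + 12y4

Subject to:
  3y1 + 2y2 + 5y3 + y4 ≥ 8
  y1 + 5y2 + 4y3 + y4 ≥ 5
  y1, y2, y3, y4 ≥ 0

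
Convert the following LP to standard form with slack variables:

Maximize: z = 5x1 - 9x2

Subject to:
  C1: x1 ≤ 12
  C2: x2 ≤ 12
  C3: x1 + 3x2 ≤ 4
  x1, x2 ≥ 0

max z = 5x1 - 9x2

s.t.
  x1 + s1 = 12
  x2 + s2 = 12
  x1 + 3x2 + s3 = 4
  x1, x2, s1, s2, s3 ≥ 0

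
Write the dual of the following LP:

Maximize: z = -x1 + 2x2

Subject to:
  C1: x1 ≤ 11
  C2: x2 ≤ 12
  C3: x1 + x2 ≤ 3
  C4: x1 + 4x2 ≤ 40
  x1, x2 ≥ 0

Primal max cᵀx s.t. Ax ≤ b, x ≥ 0  →  Dual min bᵀy s.t. Aᵀy ≥ c, y ≥ 0.

Minimize: z = 11y1 + 12y2 + 3y3 + 40y4

Subject to:
  y1 + y3 + y4 ≥ -1
  y2 + y3 + 4y4 ≥ 2
  y1, y2, y3, y4 ≥ 0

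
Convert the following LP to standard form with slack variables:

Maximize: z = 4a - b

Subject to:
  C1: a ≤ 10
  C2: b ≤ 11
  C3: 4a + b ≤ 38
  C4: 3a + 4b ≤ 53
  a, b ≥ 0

max z = 4a - b

s.t.
  a + s1 = 10
  b + s2 = 11
  4a + b + s3 = 38
  3a + 4b + s4 = 53
  a, b, s1, s2, s3, s4 ≥ 0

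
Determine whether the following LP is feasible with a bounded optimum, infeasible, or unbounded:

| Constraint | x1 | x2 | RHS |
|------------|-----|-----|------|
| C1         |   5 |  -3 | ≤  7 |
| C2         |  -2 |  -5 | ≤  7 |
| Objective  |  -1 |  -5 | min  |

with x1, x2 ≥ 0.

Unbounded (objective can decrease without bound)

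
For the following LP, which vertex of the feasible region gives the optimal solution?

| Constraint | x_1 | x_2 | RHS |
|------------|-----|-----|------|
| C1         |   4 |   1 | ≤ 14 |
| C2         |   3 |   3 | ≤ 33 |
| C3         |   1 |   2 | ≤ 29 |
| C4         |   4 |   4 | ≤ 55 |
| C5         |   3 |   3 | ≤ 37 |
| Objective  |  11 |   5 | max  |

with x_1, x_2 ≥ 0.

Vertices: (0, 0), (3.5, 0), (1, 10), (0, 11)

Evaluate the objective at each vertex of the feasible region:
  z(0, 0) = 0
  z(3.5, 0) = 38.5
  z(1, 10) = 61  ←
  z(0, 11) = 55
The maximum is at x_1 = 1, x_2 = 10.

(1, 10)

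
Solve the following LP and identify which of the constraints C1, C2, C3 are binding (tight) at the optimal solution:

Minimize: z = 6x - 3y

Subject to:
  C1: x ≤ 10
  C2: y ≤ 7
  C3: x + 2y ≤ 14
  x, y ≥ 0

At x = 0, y = 7, compute slack b - a·x for each constraint:
  C1: 10 − 0 = 10  (slack)
  C2: 7 − 7 = 0  (binding)
  C3: 14 − 14 = 0  (binding)

Optimal: x = 0, y = 7
Binding: C2, C3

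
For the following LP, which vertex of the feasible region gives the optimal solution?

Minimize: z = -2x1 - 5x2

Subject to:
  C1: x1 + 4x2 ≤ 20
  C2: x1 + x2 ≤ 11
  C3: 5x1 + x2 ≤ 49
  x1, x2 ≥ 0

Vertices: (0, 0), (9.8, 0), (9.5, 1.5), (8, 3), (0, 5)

Evaluate the objective at each vertex of the feasible region:
  z(0, 0) = 0
  z(9.8, 0) = -19.6
  z(9.5, 1.5) = -26.5
  z(8, 3) = -31  ←
  z(0, 5) = -25
The minimum is at x1 = 8, x2 = 3.

(8, 3)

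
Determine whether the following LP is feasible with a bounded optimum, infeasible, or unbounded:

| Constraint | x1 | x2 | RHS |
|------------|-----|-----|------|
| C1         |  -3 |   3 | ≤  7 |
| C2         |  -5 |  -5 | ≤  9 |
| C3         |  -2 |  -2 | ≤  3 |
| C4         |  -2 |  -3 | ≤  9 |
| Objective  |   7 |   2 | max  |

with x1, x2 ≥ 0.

Unbounded (objective can increase without bound)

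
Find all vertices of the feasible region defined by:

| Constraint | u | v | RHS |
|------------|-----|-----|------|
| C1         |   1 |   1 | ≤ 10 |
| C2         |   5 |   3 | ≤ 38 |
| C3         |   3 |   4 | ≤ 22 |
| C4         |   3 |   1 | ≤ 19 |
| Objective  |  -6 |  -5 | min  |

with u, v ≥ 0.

(0, 0), (6.333, 0), (6, 1), (0, 5.5)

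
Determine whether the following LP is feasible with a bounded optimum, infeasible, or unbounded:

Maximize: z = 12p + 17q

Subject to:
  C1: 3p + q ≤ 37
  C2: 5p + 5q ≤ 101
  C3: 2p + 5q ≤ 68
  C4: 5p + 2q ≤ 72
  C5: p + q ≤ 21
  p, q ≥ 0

Feasible with a bounded optimal solution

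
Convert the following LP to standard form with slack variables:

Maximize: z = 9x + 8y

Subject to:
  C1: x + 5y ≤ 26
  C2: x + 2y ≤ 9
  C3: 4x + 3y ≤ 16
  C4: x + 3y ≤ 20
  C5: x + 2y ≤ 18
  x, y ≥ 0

max z = 9x + 8y

s.t.
  x + 5y + s1 = 26
  x + 2y + s2 = 9
  4x + 3y + s3 = 16
  x + 3y + s4 = 20
  x + 2y + s5 = 18
  x, y, s1, s2, s3, s4, s5 ≥ 0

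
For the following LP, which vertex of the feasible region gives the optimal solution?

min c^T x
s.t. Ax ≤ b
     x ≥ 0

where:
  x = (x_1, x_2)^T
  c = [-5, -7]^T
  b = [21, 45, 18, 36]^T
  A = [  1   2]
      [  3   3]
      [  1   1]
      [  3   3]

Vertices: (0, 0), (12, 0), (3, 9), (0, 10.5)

Evaluate the objective at each vertex of the feasible region:
  z(0, 0) = 0
  z(12, 0) = -60
  z(3, 9) = -78  ←
  z(0, 10.5) = -73.5
The minimum is at x_1 = 3, x_2 = 9.

(3, 9)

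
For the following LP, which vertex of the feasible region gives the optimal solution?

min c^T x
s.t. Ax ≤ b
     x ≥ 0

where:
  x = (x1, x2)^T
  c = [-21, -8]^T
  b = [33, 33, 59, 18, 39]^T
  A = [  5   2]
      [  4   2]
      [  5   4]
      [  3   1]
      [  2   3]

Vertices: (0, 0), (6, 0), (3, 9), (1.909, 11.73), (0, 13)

Evaluate the objective at each vertex of the feasible region:
  z(0, 0) = 0
  z(6, 0) = -126
  z(3, 9) = -135  ←
  z(1.909, 11.73) = -133.9
  z(0, 13) = -104
The minimum is at x1 = 3, x2 = 9.

(3, 9)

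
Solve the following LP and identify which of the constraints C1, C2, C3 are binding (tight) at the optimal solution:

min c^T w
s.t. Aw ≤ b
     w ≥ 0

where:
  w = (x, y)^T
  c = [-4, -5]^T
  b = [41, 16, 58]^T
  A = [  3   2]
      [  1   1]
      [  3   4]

At x = 6, y = 10, compute slack b - a·x for each constraint:
  C1: 41 − 38 = 3  (slack)
  C2: 16 − 16 = 0  (binding)
  C3: 58 − 58 = 0  (binding)

Optimal: x = 6, y = 10
Binding: C2, C3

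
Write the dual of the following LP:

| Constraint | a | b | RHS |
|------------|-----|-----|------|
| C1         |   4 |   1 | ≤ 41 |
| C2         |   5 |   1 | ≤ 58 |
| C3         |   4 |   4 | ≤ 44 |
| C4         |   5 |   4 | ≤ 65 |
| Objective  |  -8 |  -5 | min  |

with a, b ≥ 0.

Primal min cᵀx s.t. Ax ≤ b, x ≥ 0  →  Dual max −bᵀy s.t. Aᵀy ≥ −c, y ≥ 0.

Maximize: z = -41y1 - 58y2 - 44y3 - 65y4

Subject to:
  4y1 + 5y2 + 4y3 + 5y4 ≥ 8
  y1 + y2 + 4y3 + 4y4 ≥ 5
  y1, y2, y3, y4 ≥ 0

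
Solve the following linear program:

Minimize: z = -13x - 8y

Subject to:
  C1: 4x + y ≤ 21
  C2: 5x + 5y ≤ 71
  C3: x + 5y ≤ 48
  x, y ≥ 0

Evaluate the objective at each vertex of the feasible region:
  z(0, 0) = 0
  z(5.25, 0) = -68.25
  z(3, 9) = -111  ←
  z(0, 9.6) = -76.8
The minimum is at x = 3, y = 9.

x = 3, y = 9, z = -111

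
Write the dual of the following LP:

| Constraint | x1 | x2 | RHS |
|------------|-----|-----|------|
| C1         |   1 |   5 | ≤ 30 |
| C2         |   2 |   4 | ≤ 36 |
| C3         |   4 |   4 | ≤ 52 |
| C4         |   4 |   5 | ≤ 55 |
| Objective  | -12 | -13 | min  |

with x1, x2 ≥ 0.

Primal min cᵀx s.t. Ax ≤ b, x ≥ 0  →  Dual max −bᵀy s.t. Aᵀy ≥ −c, y ≥ 0.

Maximize: z = -30y1 - 36y2 - 52y3 - 55y4

Subject to:
  y1 + 2y2 + 4y3 + 4y4 ≥ 12
  5y1 + 4y2 + 4y3 + 5y4 ≥ 13
  y1, y2, y3, y4 ≥ 0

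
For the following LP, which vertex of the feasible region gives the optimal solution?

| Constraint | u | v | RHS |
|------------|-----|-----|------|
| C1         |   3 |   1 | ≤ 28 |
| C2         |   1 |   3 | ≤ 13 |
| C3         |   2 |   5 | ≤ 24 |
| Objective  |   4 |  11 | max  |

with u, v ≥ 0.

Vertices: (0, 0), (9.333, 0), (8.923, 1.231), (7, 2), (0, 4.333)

Evaluate the objective at each vertex of the feasible region:
  z(0, 0) = 0
  z(9.333, 0) = 37.33
  z(8.923, 1.231) = 49.23
  z(7, 2) = 50  ←
  z(0, 4.333) = 47.67
The maximum is at u = 7, v = 2.

(7, 2)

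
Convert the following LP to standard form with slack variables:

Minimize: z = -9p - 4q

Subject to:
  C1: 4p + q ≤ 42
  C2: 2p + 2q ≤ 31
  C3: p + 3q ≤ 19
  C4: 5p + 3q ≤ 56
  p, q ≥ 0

min z = -9p - 4q

s.t.
  4p + q + s1 = 42
  2p + 2q + s2 = 31
  p + 3q + s3 = 19
  5p + 3q + s4 = 56
  p, q, s1, s2, s3, s4 ≥ 0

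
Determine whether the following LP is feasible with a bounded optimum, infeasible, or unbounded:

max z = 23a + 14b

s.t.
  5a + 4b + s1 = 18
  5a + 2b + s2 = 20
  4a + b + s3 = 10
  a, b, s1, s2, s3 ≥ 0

Feasible with a bounded optimal solution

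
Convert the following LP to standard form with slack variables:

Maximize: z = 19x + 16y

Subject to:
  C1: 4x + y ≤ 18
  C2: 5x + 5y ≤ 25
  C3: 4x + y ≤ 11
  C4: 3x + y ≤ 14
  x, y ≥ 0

max z = 19x + 16y

s.t.
  4x + y + s1 = 18
  5x + 5y + s2 = 25
  4x + y + s3 = 11
  3x + y + s4 = 14
  x, y, s1, s2, s3, s4 ≥ 0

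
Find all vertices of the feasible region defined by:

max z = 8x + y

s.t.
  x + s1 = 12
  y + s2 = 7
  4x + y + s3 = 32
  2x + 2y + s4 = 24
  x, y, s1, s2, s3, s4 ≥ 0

(0, 0), (8, 0), (6.667, 5.333), (5, 7), (0, 7)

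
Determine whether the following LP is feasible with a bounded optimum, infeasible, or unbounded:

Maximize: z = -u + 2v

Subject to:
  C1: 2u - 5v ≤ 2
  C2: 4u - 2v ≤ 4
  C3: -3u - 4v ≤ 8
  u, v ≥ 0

Unbounded (objective can increase without bound)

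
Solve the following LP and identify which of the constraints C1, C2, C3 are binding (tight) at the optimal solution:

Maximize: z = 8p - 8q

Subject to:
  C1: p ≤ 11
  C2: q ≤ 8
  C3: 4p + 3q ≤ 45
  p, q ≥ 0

At p = 11, q = 0, compute slack b - a·x for each constraint:
  C1: 11 − 11 = 0  (binding)
  C2: 8 − 0 = 8  (slack)
  C3: 45 − 44 = 1  (slack)

Optimal: p = 11, q = 0
Binding: C1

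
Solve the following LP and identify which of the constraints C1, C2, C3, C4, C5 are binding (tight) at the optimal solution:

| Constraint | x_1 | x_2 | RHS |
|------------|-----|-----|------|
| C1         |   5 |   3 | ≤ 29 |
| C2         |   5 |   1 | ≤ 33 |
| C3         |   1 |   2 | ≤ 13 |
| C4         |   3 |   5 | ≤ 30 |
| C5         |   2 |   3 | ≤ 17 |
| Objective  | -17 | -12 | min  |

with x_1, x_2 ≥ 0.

At x_1 = 4, x_2 = 3, compute slack b - a·x for each constraint:
  C1: 29 − 29 = 0  (binding)
  C2: 33 − 23 = 10  (slack)
  C3: 13 − 10 = 3  (slack)
  C4: 30 − 27 = 3  (slack)
  C5: 17 − 17 = 0  (binding)

Optimal: x_1 = 4, x_2 = 3
Binding: C1, C5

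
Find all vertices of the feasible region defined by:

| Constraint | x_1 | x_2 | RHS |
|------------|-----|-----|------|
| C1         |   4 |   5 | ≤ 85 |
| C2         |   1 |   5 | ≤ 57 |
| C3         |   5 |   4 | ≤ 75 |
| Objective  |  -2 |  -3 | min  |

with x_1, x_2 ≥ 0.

(0, 0), (15, 0), (7, 10), (0, 11.4)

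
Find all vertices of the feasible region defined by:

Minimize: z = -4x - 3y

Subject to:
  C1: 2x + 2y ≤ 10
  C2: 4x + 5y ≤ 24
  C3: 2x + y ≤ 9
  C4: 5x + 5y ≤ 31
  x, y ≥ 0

(0, 0), (4.5, 0), (4, 1), (1, 4), (0, 4.8)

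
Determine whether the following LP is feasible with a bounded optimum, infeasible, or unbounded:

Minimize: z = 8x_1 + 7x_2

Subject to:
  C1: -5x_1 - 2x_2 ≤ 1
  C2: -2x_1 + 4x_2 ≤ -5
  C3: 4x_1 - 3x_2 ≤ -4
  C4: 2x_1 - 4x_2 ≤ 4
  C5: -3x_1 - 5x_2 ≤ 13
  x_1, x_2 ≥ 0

Infeasible (no feasible solution exists)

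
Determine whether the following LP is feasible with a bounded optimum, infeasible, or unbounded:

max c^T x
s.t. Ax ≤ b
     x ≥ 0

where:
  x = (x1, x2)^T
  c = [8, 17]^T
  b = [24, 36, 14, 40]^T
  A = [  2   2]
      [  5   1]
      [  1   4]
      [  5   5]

Feasible with a bounded optimal solution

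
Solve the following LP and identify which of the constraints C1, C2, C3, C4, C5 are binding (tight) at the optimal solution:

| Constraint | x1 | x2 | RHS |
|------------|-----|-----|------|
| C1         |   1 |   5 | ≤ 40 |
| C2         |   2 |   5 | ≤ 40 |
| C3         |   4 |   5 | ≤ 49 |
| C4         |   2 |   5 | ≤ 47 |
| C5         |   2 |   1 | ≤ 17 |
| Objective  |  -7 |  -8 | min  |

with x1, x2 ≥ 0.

At x1 = 6, x2 = 5, compute slack b - a·x for each constraint:
  C1: 40 − 31 = 9  (slack)
  C2: 40 − 37 = 3  (slack)
  C3: 49 − 49 = 0  (binding)
  C4: 47 − 37 = 10  (slack)
  C5: 17 − 17 = 0  (binding)

Optimal: x1 = 6, x2 = 5
Binding: C3, C5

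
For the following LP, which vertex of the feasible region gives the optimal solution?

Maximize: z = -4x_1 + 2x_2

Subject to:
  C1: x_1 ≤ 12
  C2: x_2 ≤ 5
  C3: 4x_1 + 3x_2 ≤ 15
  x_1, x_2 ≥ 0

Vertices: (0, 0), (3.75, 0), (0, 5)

Evaluate the objective at each vertex of the feasible region:
  z(0, 0) = 0
  z(3.75, 0) = -15
  z(0, 5) = 10  ←
The maximum is at x_1 = 0, x_2 = 5.

(0, 5)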